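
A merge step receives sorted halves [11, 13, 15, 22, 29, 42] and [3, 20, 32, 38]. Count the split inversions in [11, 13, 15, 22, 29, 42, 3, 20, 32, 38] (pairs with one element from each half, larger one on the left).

There are 11 split inversions.

Count, for every r in R, how many entries of L exceed r:
r = 3: 11, 13, 15, 22, 29, 42 → 6
r = 20: 22, 29, 42 → 3
r = 32: 42 → 1
r = 38: 42 → 1
Cross-inversions: 6 + 3 + 1 + 1 = 11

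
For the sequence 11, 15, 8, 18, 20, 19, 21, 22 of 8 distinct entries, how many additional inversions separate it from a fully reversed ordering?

25 inversions short

Maximum inversions for 8 distinct elements is C(8, 2) = 8·7/2 = 28.
Current inversions — for each element, count later smaller elements:
11: 1
15: 1
8: 0
18: 0
20: 1
19: 0
21: 0
22: 0
Current total: 1 + 1 + 0 + 0 + 1 + 0 + 0 + 0 = 3
Shortfall: 28 − 3 = 25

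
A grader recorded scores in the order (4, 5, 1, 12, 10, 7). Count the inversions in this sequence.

5

Listing every pair i<j with a[i]>a[j] (using 1-based positions):
(1,3): 4 > 1
(2,3): 5 > 1
(4,5): 12 > 10
(4,6): 12 > 7
(5,6): 10 > 7
That's 5 pairs.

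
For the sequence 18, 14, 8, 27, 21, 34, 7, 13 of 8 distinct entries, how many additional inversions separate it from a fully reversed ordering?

13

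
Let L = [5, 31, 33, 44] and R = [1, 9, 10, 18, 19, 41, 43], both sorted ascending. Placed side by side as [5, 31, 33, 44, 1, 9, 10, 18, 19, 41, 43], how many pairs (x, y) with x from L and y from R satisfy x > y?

Take each right-half value and tally the left-half values above it:
r = 1: 5, 31, 33, 44 → 4
r = 9: 31, 33, 44 → 3
r = 10: 31, 33, 44 → 3
r = 18: 31, 33, 44 → 3
r = 19: 31, 33, 44 → 3
r = 41: 44 → 1
r = 43: 44 → 1
Cross-inversions: 4 + 3 + 3 + 3 + 3 + 1 + 1 = 18

18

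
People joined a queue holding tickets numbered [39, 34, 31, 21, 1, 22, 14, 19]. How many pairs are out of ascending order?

For each element, count later entries that are smaller:
39: 7
34: 6
31: 5
21: 3
1: 0
22: 2
14: 0
19: 0
Sum: 7 + 6 + 5 + 3 + 0 + 2 + 0 + 0 = 23

23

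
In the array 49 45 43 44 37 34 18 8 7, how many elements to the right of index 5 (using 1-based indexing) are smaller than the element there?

The element at index 5 is 37.
Elements after it: 34, 18, 8, 7
Those smaller than 37: 34, 18, 8, 7

4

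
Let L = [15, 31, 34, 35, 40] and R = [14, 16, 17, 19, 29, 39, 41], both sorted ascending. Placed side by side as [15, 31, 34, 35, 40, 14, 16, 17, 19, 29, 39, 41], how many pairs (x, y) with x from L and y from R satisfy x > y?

For each element r of the right run, count left-run elements greater than r:
r = 14: 15, 31, 34, 35, 40 → 5
r = 16: 31, 34, 35, 40 → 4
r = 17: 31, 34, 35, 40 → 4
r = 19: 31, 34, 35, 40 → 4
r = 29: 31, 34, 35, 40 → 4
r = 39: 40 → 1
r = 41: none → 0
Cross-inversions: 5 + 4 + 4 + 4 + 4 + 1 + 0 = 22

22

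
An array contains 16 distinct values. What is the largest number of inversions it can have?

The maximum occurs when the array is in strictly decreasing order: every one of the C(16, 2) pairs is inverted.
C(16, 2) = 16·15/2 = 120

120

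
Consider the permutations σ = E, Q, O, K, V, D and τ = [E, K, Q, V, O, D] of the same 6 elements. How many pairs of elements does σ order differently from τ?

3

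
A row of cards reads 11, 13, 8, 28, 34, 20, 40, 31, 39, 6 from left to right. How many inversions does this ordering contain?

Sweep left to right; for each value list the smaller values that follow it:
11 → 8, 6 → 2
13 → 8, 6 → 2
8 → 6 → 1
28 → 20, 6 → 2
34 → 20, 31, 6 → 3
20 → 6 → 1
40 → 31, 39, 6 → 3
31 → 6 → 1
39 → 6 → 1
6 → none → 0
Sum: 2 + 2 + 1 + 2 + 3 + 1 + 3 + 1 + 1 + 0 = 16

Inversions: 16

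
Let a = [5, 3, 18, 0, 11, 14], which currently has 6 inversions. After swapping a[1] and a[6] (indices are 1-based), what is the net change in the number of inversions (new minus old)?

+3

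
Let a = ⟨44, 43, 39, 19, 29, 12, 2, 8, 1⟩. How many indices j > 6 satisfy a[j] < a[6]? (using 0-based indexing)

1 such element

The element at index 6 is 2.
Elements after it: 8, 1
Those smaller than 2: 1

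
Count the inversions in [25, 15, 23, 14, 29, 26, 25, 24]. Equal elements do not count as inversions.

Sweep left to right; for each value list the smaller values that follow it:
25: 4
15: 1
23: 1
14: 0
29: 3
26: 2
25: 1
24: 0
Sum: 4 + 1 + 1 + 0 + 3 + 2 + 1 + 0 = 12

12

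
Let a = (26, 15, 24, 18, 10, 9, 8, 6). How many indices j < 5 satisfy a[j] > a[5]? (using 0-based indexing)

5 such elements

The element at index 5 is 9.
Elements before it: 26, 15, 24, 18, 10
Those larger than 9: 26, 15, 24, 18, 10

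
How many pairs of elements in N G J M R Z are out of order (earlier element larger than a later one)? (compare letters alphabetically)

3

Element-by-element contributions:
N: 3
G: 0
J: 0
M: 0
R: 0
Z: 0
Sum: 3 + 0 + 0 + 0 + 0 + 0 = 3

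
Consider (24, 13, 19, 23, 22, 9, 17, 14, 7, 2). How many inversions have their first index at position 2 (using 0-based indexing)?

5

The element at index 2 is 19.
Elements after it: 23, 22, 9, 17, 14, 7, 2
Those smaller than 19: 9, 17, 14, 7, 2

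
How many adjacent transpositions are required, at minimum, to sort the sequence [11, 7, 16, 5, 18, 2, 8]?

Each adjacent swap fixes exactly one inversion, so the minimum swap count equals the number of inversions.
Count inversions — for each element, later elements that are smaller:
11: 7, 5, 2, 8 → 4
7: 5, 2 → 2
16: 5, 2, 8 → 3
5: 2 → 1
18: 2, 8 → 2
2: none → 0
8: none → 0
Total inversions: 4 + 2 + 3 + 1 + 2 + 0 + 0 = 12

12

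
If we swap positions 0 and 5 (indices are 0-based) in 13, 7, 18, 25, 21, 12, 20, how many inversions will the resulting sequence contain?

Positions 0 and 5 hold 13 and 12; after swapping, the array is [12, 7, 18, 25, 21, 13, 20].
For each element, count later entries that are smaller:
12 → 7 → 1
7 → none → 0
18 → 13 → 1
25 → 21, 13, 20 → 3
21 → 13, 20 → 2
13 → none → 0
20 → none → 0
Sum: 1 + 0 + 1 + 3 + 2 + 0 + 0 = 7

Inversions: 7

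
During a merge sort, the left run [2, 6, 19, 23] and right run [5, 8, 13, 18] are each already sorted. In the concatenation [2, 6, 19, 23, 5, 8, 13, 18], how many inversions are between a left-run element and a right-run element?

9 cross-inversions

Take each right-half value and tally the left-half values above it:
r = 5: 6, 19, 23 → 3
r = 8: 19, 23 → 2
r = 13: 19, 23 → 2
r = 18: 19, 23 → 2
Cross-inversions: 3 + 2 + 2 + 2 = 9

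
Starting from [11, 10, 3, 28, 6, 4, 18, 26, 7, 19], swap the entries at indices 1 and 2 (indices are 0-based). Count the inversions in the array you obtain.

18

Positions 1 and 2 hold 10 and 3; after swapping, the array is [11, 3, 10, 28, 6, 4, 18, 26, 7, 19].
For each element, count later entries that are smaller:
11 → 3, 10, 6, 4, 7 → 5
3 → none → 0
10 → 6, 4, 7 → 3
28 → 6, 4, 18, 26, 7, 19 → 6
6 → 4 → 1
4 → none → 0
18 → 7 → 1
26 → 7, 19 → 2
7 → none → 0
19 → none → 0
Sum: 5 + 0 + 3 + 6 + 1 + 0 + 1 + 2 + 0 + 0 = 18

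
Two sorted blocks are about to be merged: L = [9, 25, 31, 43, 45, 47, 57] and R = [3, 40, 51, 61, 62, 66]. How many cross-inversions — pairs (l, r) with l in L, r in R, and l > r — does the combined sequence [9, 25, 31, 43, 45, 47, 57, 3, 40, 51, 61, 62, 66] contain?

Count, for every r in R, how many entries of L exceed r:
r = 3: 9, 25, 31, 43, 45, 47, 57 → 7
r = 40: 43, 45, 47, 57 → 4
r = 51: 57 → 1
r = 61: none → 0
r = 62: none → 0
r = 66: none → 0
Cross-inversions: 7 + 4 + 1 + 0 + 0 + 0 = 12

12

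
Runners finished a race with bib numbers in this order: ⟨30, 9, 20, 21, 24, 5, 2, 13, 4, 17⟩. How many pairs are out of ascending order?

30

For each element, count later entries that are smaller:
30 → 9, 20, 21, 24, 5, 2, 13, 4, 17 → 9
9 → 5, 2, 4 → 3
20 → 5, 2, 13, 4, 17 → 5
21 → 5, 2, 13, 4, 17 → 5
24 → 5, 2, 13, 4, 17 → 5
5 → 2, 4 → 2
2 → none → 0
13 → 4 → 1
4 → none → 0
17 → none → 0
Sum: 9 + 3 + 5 + 5 + 5 + 2 + 0 + 1 + 0 + 0 = 30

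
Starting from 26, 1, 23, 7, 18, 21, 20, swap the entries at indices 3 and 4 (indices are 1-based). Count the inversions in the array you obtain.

10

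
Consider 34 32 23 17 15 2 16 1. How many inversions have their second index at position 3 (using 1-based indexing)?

The element at index 3 is 23.
Elements before it: 34, 32
Those larger than 23: 34, 32

2 such elements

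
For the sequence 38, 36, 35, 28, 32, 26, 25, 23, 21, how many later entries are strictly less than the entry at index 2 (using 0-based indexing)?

The element at index 2 is 35.
Elements after it: 28, 32, 26, 25, 23, 21
Those smaller than 35: 28, 32, 26, 25, 23, 21

6 such elements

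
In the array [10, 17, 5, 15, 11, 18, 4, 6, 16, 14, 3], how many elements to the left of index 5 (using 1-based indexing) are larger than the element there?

The element at index 5 is 11.
Elements before it: 10, 17, 5, 15
Those larger than 11: 17, 15

2 such elements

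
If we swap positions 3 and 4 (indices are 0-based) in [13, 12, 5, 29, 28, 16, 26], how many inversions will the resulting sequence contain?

Positions 3 and 4 hold 29 and 28; after swapping, the array is [13, 12, 5, 28, 29, 16, 26].
Count, for each position, how many later elements it exceeds:
13 → 12, 5 → 2
12 → 5 → 1
5 → none → 0
28 → 16, 26 → 2
29 → 16, 26 → 2
16 → none → 0
26 → none → 0
Sum: 2 + 1 + 0 + 2 + 2 + 0 + 0 = 7

There are 7 inversions.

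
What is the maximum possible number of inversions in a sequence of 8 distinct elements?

28

The maximum occurs when the array is in strictly decreasing order: every one of the C(8, 2) pairs is inverted.
C(8, 2) = 8·7/2 = 28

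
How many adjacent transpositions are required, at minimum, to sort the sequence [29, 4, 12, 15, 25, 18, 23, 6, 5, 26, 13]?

There are 28 swaps.

The minimum number of adjacent swaps to sort an array equals its inversion count, since every such swap removes exactly one inversion.
Count inversions — for each element, later elements that are smaller:
29: 4, 12, 15, 25, 18, 23, 6, 5, 26, 13 → 10
4: none → 0
12: 6, 5 → 2
15: 6, 5, 13 → 3
25: 18, 23, 6, 5, 13 → 5
18: 6, 5, 13 → 3
23: 6, 5, 13 → 3
6: 5 → 1
5: none → 0
26: 13 → 1
13: none → 0
Total inversions: 10 + 0 + 2 + 3 + 5 + 3 + 3 + 1 + 0 + 1 + 0 = 28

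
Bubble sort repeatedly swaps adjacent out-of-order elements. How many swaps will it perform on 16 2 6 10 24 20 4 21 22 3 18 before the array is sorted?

Minimum adjacent swaps = number of inversions (each swap of adjacent out-of-order elements removes one inversion and no swap can remove more).
Count inversions — for each element, later elements that are smaller:
16: 2, 6, 10, 4, 3 → 5
2: none → 0
6: 4, 3 → 2
10: 4, 3 → 2
24: 20, 4, 21, 22, 3, 18 → 6
20: 4, 3, 18 → 3
4: 3 → 1
21: 3, 18 → 2
22: 3, 18 → 2
3: none → 0
18: none → 0
Total inversions: 5 + 0 + 2 + 2 + 6 + 3 + 1 + 2 + 2 + 0 + 0 = 23

23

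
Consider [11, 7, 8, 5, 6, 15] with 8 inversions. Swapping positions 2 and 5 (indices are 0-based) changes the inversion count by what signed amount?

+1

Positions 2 and 5 hold 8 and 15; after swapping, the array is [11, 7, 15, 5, 6, 8].
Sweep left to right; for each value list the smaller values that follow it:
11 → 7, 5, 6, 8 → 4
7 → 5, 6 → 2
15 → 5, 6, 8 → 3
5 → none → 0
6 → none → 0
8 → none → 0
Sum: 4 + 2 + 3 + 0 + 0 + 0 = 9
Change: 9 − 8 = +1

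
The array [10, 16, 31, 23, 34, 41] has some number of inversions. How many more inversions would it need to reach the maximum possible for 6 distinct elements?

Maximum inversions for 6 distinct elements is C(6, 2) = 6·5/2 = 15.
Current inversions — for each element, count later smaller elements:
10: 0
16: 0
31: 1
23: 0
34: 0
41: 0
Current total: 0 + 0 + 1 + 0 + 0 + 0 = 1
Shortfall: 15 − 1 = 14

14 inversions short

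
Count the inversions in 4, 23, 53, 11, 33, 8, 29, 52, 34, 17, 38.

Count, for each position, how many later elements it exceeds:
4: 0
23: 3
53: 8
11: 1
33: 3
8: 0
29: 1
52: 3
34: 1
17: 0
38: 0
Sum: 0 + 3 + 8 + 1 + 3 + 0 + 1 + 3 + 1 + 0 + 0 = 20

There are 20 inversions.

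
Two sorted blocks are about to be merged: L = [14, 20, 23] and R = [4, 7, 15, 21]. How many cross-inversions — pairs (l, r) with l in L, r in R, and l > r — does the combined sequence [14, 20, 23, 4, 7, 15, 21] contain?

9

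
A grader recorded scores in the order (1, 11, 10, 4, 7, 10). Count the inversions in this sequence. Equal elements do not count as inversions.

Sweep left to right; for each value list the smaller values that follow it:
1: 0
11: 4
10: 2
4: 0
7: 0
10: 0
Sum: 0 + 4 + 2 + 0 + 0 + 0 = 6

6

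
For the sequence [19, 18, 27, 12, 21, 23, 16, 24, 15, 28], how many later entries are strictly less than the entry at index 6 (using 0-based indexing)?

1

The element at index 6 is 16.
Elements after it: 24, 15, 28
Those smaller than 16: 15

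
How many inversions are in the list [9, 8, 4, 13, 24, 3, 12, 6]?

For each element, count later entries that are smaller:
9 → 8, 4, 3, 6 → 4
8 → 4, 3, 6 → 3
4 → 3 → 1
13 → 3, 12, 6 → 3
24 → 3, 12, 6 → 3
3 → none → 0
12 → 6 → 1
6 → none → 0
Sum: 4 + 3 + 1 + 3 + 3 + 0 + 1 + 0 = 15

15 inversions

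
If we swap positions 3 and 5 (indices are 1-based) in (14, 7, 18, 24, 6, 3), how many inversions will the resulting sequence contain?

9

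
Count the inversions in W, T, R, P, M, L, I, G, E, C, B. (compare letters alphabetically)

Sweep left to right; for each value list the smaller values that follow it:
W: 10
T: 9
R: 8
P: 7
M: 6
L: 5
I: 4
G: 3
E: 2
C: 1
B: 0
Sum: 10 + 9 + 8 + 7 + 6 + 5 + 4 + 3 + 2 + 1 + 0 = 55

55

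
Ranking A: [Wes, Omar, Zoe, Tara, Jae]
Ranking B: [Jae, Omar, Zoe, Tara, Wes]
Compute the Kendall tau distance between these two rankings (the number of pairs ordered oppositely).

Assign each item its position (1..5) in the first ordering, then rewrite the second ordering as that position sequence:
positions: Wes→1, Omar→2, Zoe→3, Tara→4, Jae→5
second ordering as positions: [5, 2, 3, 4, 1]
Discordant pairs = inversions in this position sequence.
5: 2, 3, 4, 1 → 4
2: 1 → 1
3: 1 → 1
4: 1 → 1
1: 0
Total: 4 + 1 + 1 + 1 + 0 = 7

7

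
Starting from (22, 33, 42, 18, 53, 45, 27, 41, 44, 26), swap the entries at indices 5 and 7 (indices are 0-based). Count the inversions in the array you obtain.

19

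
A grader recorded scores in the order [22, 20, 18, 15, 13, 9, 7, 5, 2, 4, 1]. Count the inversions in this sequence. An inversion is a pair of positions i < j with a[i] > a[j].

Count, for each position, how many later elements it exceeds:
22 → 20, 18, 15, 13, 9, 7, 5, 2, 4, 1 → 10
20 → 18, 15, 13, 9, 7, 5, 2, 4, 1 → 9
18 → 15, 13, 9, 7, 5, 2, 4, 1 → 8
15 → 13, 9, 7, 5, 2, 4, 1 → 7
13 → 9, 7, 5, 2, 4, 1 → 6
9 → 7, 5, 2, 4, 1 → 5
7 → 5, 2, 4, 1 → 4
5 → 2, 4, 1 → 3
2 → 1 → 1
4 → 1 → 1
1 → none → 0
Sum: 10 + 9 + 8 + 7 + 6 + 5 + 4 + 3 + 1 + 1 + 0 = 54

54 out-of-order pairs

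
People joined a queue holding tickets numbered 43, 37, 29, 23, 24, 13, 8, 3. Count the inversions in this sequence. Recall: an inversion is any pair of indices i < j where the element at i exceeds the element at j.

For each element, count later entries that are smaller:
43 → 37, 29, 23, 24, 13, 8, 3 → 7
37 → 29, 23, 24, 13, 8, 3 → 6
29 → 23, 24, 13, 8, 3 → 5
23 → 13, 8, 3 → 3
24 → 13, 8, 3 → 3
13 → 8, 3 → 2
8 → 3 → 1
3 → none → 0
Sum: 7 + 6 + 5 + 3 + 3 + 2 + 1 + 0 = 27

27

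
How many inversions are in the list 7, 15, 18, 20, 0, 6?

Inversion pairs (indices are 0-based):
(0,4): 7 > 0
(0,5): 7 > 6
(1,4): 15 > 0
(1,5): 15 > 6
(2,4): 18 > 0
(2,5): 18 > 6
(3,4): 20 > 0
(3,5): 20 > 6
That's 8 pairs.

8 inversions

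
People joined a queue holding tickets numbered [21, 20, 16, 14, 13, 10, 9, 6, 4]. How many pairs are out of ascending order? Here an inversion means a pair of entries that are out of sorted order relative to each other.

36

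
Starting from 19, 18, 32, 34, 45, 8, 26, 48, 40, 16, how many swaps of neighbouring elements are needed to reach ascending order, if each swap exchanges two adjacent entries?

Each adjacent swap fixes exactly one inversion, so the minimum swap count equals the number of inversions.
Count inversions — for each element, later elements that are smaller:
19: 18, 8, 16 → 3
18: 8, 16 → 2
32: 8, 26, 16 → 3
34: 8, 26, 16 → 3
45: 8, 26, 40, 16 → 4
8: none → 0
26: 16 → 1
48: 40, 16 → 2
40: 16 → 1
16: none → 0
Total inversions: 3 + 2 + 3 + 3 + 4 + 0 + 1 + 2 + 1 + 0 = 19

Adjacent swaps: 19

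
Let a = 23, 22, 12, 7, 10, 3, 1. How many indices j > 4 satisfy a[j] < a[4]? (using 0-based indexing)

The element at index 4 is 10.
Elements after it: 3, 1
Those smaller than 10: 3, 1

2 such elements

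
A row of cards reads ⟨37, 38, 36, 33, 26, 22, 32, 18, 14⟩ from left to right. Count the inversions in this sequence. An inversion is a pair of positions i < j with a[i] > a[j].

33

Sweep left to right; for each value list the smaller values that follow it:
37 → 36, 33, 26, 22, 32, 18, 14 → 7
38 → 36, 33, 26, 22, 32, 18, 14 → 7
36 → 33, 26, 22, 32, 18, 14 → 6
33 → 26, 22, 32, 18, 14 → 5
26 → 22, 18, 14 → 3
22 → 18, 14 → 2
32 → 18, 14 → 2
18 → 14 → 1
14 → none → 0
Sum: 7 + 7 + 6 + 5 + 3 + 2 + 2 + 1 + 0 = 33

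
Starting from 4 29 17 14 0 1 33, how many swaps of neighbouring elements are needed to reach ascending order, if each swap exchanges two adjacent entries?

Each adjacent swap fixes exactly one inversion, so the minimum swap count equals the number of inversions.
Count inversions — for each element, later elements that are smaller:
4: 0, 1 → 2
29: 17, 14, 0, 1 → 4
17: 14, 0, 1 → 3
14: 0, 1 → 2
0: none → 0
1: none → 0
33: none → 0
Total inversions: 2 + 4 + 3 + 2 + 0 + 0 + 0 = 11

There are 11 adjacent swaps.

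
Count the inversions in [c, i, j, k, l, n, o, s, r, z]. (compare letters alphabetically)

Count, for each position, how many later elements it exceeds:
c: 0
i: 0
j: 0
k: 0
l: 0
n: 0
o: 0
s: 1
r: 0
z: 0
Sum: 0 + 0 + 0 + 0 + 0 + 0 + 0 + 1 + 0 + 0 = 1

There is 1 inversion.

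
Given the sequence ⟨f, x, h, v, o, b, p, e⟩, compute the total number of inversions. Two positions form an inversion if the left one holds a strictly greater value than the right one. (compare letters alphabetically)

17

Element-by-element contributions:
f: 2
x: 6
h: 2
v: 4
o: 2
b: 0
p: 1
e: 0
Sum: 2 + 6 + 2 + 4 + 2 + 0 + 1 + 0 = 17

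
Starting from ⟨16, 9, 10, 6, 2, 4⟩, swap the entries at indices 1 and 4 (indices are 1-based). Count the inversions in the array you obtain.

8

Positions 1 and 4 hold 16 and 6; after swapping, the array is [6, 9, 10, 16, 2, 4].
For each element, count later entries that are smaller:
6 → 2, 4 → 2
9 → 2, 4 → 2
10 → 2, 4 → 2
16 → 2, 4 → 2
2 → none → 0
4 → none → 0
Sum: 2 + 2 + 2 + 2 + 0 + 0 = 8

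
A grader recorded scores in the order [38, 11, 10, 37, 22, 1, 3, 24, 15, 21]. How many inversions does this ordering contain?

Sweep left to right; for each value list the smaller values that follow it:
38 → 11, 10, 37, 22, 1, 3, 24, 15, 21 → 9
11 → 10, 1, 3 → 3
10 → 1, 3 → 2
37 → 22, 1, 3, 24, 15, 21 → 6
22 → 1, 3, 15, 21 → 4
1 → none → 0
3 → none → 0
24 → 15, 21 → 2
15 → none → 0
21 → none → 0
Sum: 9 + 3 + 2 + 6 + 4 + 0 + 0 + 2 + 0 + 0 = 26

There are 26 inversions.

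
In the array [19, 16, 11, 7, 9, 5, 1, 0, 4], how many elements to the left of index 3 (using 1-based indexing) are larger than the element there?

The element at index 3 is 11.
Elements before it: 19, 16
Those larger than 11: 19, 16

2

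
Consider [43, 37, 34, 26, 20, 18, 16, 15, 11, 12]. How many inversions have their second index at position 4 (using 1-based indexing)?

3

The element at index 4 is 26.
Elements before it: 43, 37, 34
Those larger than 26: 43, 37, 34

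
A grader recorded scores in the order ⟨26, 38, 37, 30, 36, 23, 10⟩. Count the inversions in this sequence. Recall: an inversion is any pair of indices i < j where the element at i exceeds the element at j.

Inversions: 16

For each element, count later entries that are smaller:
26: 2
38: 5
37: 4
30: 2
36: 2
23: 1
10: 0
Sum: 2 + 5 + 4 + 2 + 2 + 1 + 0 = 16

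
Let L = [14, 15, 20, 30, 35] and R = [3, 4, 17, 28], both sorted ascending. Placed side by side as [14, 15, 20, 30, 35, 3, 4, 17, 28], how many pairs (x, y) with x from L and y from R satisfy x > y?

Count, for every r in R, how many entries of L exceed r:
r = 3: 14, 15, 20, 30, 35 → 5
r = 4: 14, 15, 20, 30, 35 → 5
r = 17: 20, 30, 35 → 3
r = 28: 30, 35 → 2
Cross-inversions: 5 + 5 + 3 + 2 = 15

15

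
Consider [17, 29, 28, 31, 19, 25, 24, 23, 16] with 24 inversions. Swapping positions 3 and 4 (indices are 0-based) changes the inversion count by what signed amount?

-1

Positions 3 and 4 hold 31 and 19; after swapping, the array is [17, 29, 28, 19, 31, 25, 24, 23, 16].
Element-by-element contributions:
17: 1
29: 6
28: 5
19: 1
31: 4
25: 3
24: 2
23: 1
16: 0
Sum: 1 + 6 + 5 + 1 + 4 + 3 + 2 + 1 + 0 = 23
Change: 23 − 24 = -1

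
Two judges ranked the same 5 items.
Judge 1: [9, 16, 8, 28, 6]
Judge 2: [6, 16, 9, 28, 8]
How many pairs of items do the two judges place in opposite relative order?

6

Assign each item its position (1..5) in the first ordering, then rewrite the second ordering as that position sequence:
positions: 9→1, 16→2, 8→3, 28→4, 6→5
second ordering as positions: [5, 2, 1, 4, 3]
Discordant pairs = inversions in this position sequence.
5: 2, 1, 4, 3 → 4
2: 1 → 1
1: 0
4: 3 → 1
3: 0
Total: 4 + 1 + 0 + 1 + 0 = 6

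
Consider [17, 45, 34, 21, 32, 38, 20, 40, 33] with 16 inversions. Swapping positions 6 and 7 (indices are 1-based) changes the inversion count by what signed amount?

-1

Positions 6 and 7 hold 38 and 20; after swapping, the array is [17, 45, 34, 21, 32, 20, 38, 40, 33].
For each element, count later entries that are smaller:
17: 0
45: 7
34: 4
21: 1
32: 1
20: 0
38: 1
40: 1
33: 0
Sum: 0 + 7 + 4 + 1 + 1 + 0 + 1 + 1 + 0 = 15
Change: 15 − 16 = -1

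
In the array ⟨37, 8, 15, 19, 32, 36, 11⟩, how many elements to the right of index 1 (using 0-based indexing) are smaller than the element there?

0

The element at index 1 is 8.
Elements after it: 15, 19, 32, 36, 11
None of them are smaller than 8.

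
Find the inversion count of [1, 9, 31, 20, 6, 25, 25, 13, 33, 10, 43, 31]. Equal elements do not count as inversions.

Element-by-element contributions:
1: 0
9: 1
31: 6
20: 3
6: 0
25: 2
25: 2
13: 1
33: 2
10: 0
43: 1
31: 0
Sum: 0 + 1 + 6 + 3 + 0 + 2 + 2 + 1 + 2 + 0 + 1 + 0 = 18

18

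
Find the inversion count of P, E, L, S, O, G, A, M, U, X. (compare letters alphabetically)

Element-by-element contributions:
P: 6
E: 1
L: 2
S: 4
O: 3
G: 1
A: 0
M: 0
U: 0
X: 0
Sum: 6 + 1 + 2 + 4 + 3 + 1 + 0 + 0 + 0 + 0 = 17

17 inversions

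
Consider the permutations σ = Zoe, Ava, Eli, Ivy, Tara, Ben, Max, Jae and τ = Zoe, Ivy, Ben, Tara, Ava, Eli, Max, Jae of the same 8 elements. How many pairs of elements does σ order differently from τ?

Assign each item its position (1..8) in the first ordering, then rewrite the second ordering as that position sequence:
positions: Zoe→1, Ava→2, Eli→3, Ivy→4, Tara→5, Ben→6, Max→7, Jae→8
second ordering as positions: [1, 4, 6, 5, 2, 3, 7, 8]
Discordant pairs = inversions in this position sequence.
1: 0
4: 2, 3 → 2
6: 5, 2, 3 → 3
5: 2, 3 → 2
2: 0
3: 0
7: 0
8: 0
Total: 0 + 2 + 3 + 2 + 0 + 0 + 0 + 0 = 7

7 discordant pairs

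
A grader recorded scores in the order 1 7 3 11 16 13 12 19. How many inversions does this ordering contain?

4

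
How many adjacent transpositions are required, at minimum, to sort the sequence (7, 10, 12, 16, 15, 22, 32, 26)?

2

The minimum number of adjacent swaps to sort an array equals its inversion count, since every such swap removes exactly one inversion.
Count inversions — for each element, later elements that are smaller:
7: none → 0
10: none → 0
12: none → 0
16: 15 → 1
15: none → 0
22: none → 0
32: 26 → 1
26: none → 0
Total inversions: 0 + 0 + 0 + 1 + 0 + 0 + 1 + 0 = 2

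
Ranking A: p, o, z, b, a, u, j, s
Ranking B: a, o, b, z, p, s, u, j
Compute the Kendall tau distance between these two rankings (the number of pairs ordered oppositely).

There are 10 discordant pairs.

Assign each item its position (1..8) in the first ordering, then rewrite the second ordering as that position sequence:
positions: p→1, o→2, z→3, b→4, a→5, u→6, j→7, s→8
second ordering as positions: [5, 2, 4, 3, 1, 8, 6, 7]
Discordant pairs = inversions in this position sequence.
5: 2, 4, 3, 1 → 4
2: 1 → 1
4: 3, 1 → 2
3: 1 → 1
1: 0
8: 6, 7 → 2
6: 0
7: 0
Total: 4 + 1 + 2 + 1 + 0 + 2 + 0 + 0 = 10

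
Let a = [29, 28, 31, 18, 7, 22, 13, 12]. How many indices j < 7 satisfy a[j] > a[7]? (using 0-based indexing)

6

The element at index 7 is 12.
Elements before it: 29, 28, 31, 18, 7, 22, 13
Those larger than 12: 29, 28, 31, 18, 22, 13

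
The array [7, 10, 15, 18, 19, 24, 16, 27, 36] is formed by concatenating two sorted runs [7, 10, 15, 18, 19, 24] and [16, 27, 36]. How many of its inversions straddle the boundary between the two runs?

3

Take each right-half value and tally the left-half values above it:
r = 16: 18, 19, 24 → 3
r = 27: none → 0
r = 36: none → 0
Cross-inversions: 3 + 0 + 0 = 3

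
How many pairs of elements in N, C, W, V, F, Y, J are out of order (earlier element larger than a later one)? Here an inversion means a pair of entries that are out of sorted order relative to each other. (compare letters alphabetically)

Count, for each position, how many later elements it exceeds:
N: 3
C: 0
W: 3
V: 2
F: 0
Y: 1
J: 0
Sum: 3 + 0 + 3 + 2 + 0 + 1 + 0 = 9

There are 9 inversions.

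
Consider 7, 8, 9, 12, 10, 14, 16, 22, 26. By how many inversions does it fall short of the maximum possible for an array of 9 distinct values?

Maximum inversions for 9 distinct elements is C(9, 2) = 9·8/2 = 36.
Current inversions — for each element, count later smaller elements:
7: 0
8: 0
9: 0
12: 1
10: 0
14: 0
16: 0
22: 0
26: 0
Current total: 0 + 0 + 0 + 1 + 0 + 0 + 0 + 0 + 0 = 1
Shortfall: 36 − 1 = 35

35 inversions short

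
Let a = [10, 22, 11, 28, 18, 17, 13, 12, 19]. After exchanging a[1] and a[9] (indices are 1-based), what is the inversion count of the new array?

28 inversions

Positions 1 and 9 hold 10 and 19; after swapping, the array is [19, 22, 11, 28, 18, 17, 13, 12, 10].
Element-by-element contributions:
19: 6
22: 6
11: 1
28: 5
18: 4
17: 3
13: 2
12: 1
10: 0
Sum: 6 + 6 + 1 + 5 + 4 + 3 + 2 + 1 + 0 = 28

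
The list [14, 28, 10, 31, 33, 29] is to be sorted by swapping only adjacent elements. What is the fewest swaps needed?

4

Each adjacent swap fixes exactly one inversion, so the minimum swap count equals the number of inversions.
Count inversions — for each element, later elements that are smaller:
14: 10 → 1
28: 10 → 1
10: none → 0
31: 29 → 1
33: 29 → 1
29: none → 0
Total inversions: 1 + 1 + 0 + 1 + 1 + 0 = 4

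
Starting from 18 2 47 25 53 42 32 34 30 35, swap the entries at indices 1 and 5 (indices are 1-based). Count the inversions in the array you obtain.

Positions 1 and 5 hold 18 and 53; after swapping, the array is [53, 2, 47, 25, 18, 42, 32, 34, 30, 35].
Count, for each position, how many later elements it exceeds:
53 → 2, 47, 25, 18, 42, 32, 34, 30, 35 → 9
2 → none → 0
47 → 25, 18, 42, 32, 34, 30, 35 → 7
25 → 18 → 1
18 → none → 0
42 → 32, 34, 30, 35 → 4
32 → 30 → 1
34 → 30 → 1
30 → none → 0
35 → none → 0
Sum: 9 + 0 + 7 + 1 + 0 + 4 + 1 + 1 + 0 + 0 = 23

23 inversions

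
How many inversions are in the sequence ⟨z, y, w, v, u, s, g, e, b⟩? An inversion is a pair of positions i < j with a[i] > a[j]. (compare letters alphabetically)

For each element, count later entries that are smaller:
z → y, w, v, u, s, g, e, b → 8
y → w, v, u, s, g, e, b → 7
w → v, u, s, g, e, b → 6
v → u, s, g, e, b → 5
u → s, g, e, b → 4
s → g, e, b → 3
g → e, b → 2
e → b → 1
b → none → 0
Sum: 8 + 7 + 6 + 5 + 4 + 3 + 2 + 1 + 0 = 36

36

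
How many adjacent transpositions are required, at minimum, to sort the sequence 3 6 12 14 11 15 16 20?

2

The minimum number of adjacent swaps to sort an array equals its inversion count, since every such swap removes exactly one inversion.
Count inversions — for each element, later elements that are smaller:
3: none → 0
6: none → 0
12: 11 → 1
14: 11 → 1
11: none → 0
15: none → 0
16: none → 0
20: none → 0
Total inversions: 0 + 0 + 1 + 1 + 0 + 0 + 0 + 0 = 2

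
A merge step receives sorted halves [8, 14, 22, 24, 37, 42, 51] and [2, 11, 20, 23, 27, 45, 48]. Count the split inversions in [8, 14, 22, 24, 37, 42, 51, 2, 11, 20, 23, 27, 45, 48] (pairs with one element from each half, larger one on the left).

Split inversions: 27

For each element r of the right run, count left-run elements greater than r:
r = 2: 8, 14, 22, 24, 37, 42, 51 → 7
r = 11: 14, 22, 24, 37, 42, 51 → 6
r = 20: 22, 24, 37, 42, 51 → 5
r = 23: 24, 37, 42, 51 → 4
r = 27: 37, 42, 51 → 3
r = 45: 51 → 1
r = 48: 51 → 1
Cross-inversions: 7 + 6 + 5 + 4 + 3 + 1 + 1 = 27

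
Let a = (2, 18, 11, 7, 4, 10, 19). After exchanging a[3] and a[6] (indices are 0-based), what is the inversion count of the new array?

Positions 3 and 6 hold 7 and 19; after swapping, the array is [2, 18, 11, 19, 4, 10, 7].
For each element, count later entries that are smaller:
2 → none → 0
18 → 11, 4, 10, 7 → 4
11 → 4, 10, 7 → 3
19 → 4, 10, 7 → 3
4 → none → 0
10 → 7 → 1
7 → none → 0
Sum: 0 + 4 + 3 + 3 + 0 + 1 + 0 = 11

11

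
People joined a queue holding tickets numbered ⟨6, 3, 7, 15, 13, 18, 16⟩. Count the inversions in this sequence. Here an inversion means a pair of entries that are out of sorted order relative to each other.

For each element, count later entries that are smaller:
6: 1
3: 0
7: 0
15: 1
13: 0
18: 1
16: 0
Sum: 1 + 0 + 0 + 1 + 0 + 1 + 0 = 3

There are 3 inversions.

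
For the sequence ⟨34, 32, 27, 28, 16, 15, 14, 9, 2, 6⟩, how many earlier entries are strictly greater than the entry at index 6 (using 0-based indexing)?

The element at index 6 is 14.
Elements before it: 34, 32, 27, 28, 16, 15
Those larger than 14: 34, 32, 27, 28, 16, 15

6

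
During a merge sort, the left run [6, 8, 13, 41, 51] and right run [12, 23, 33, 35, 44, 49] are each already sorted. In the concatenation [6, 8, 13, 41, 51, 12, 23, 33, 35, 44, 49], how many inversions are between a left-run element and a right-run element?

Count, for every r in R, how many entries of L exceed r:
r = 12: 13, 41, 51 → 3
r = 23: 41, 51 → 2
r = 33: 41, 51 → 2
r = 35: 41, 51 → 2
r = 44: 51 → 1
r = 49: 51 → 1
Cross-inversions: 3 + 2 + 2 + 2 + 1 + 1 = 11

There are 11 cross-inversions.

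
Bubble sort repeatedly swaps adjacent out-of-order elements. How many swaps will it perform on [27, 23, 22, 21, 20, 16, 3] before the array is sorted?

Each adjacent swap fixes exactly one inversion, so the minimum swap count equals the number of inversions.
Count inversions — for each element, later elements that are smaller:
27: 23, 22, 21, 20, 16, 3 → 6
23: 22, 21, 20, 16, 3 → 5
22: 21, 20, 16, 3 → 4
21: 20, 16, 3 → 3
20: 16, 3 → 2
16: 3 → 1
3: none → 0
Total inversions: 6 + 5 + 4 + 3 + 2 + 1 + 0 = 21

21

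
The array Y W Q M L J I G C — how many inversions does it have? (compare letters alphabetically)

Out-of-order pairs: 36

Count, for each position, how many later elements it exceeds:
Y → W, Q, M, L, J, I, G, C → 8
W → Q, M, L, J, I, G, C → 7
Q → M, L, J, I, G, C → 6
M → L, J, I, G, C → 5
L → J, I, G, C → 4
J → I, G, C → 3
I → G, C → 2
G → C → 1
C → none → 0
Sum: 8 + 7 + 6 + 5 + 4 + 3 + 2 + 1 + 0 = 36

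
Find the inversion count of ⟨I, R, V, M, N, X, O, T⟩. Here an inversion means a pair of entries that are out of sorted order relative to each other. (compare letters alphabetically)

9

Count, for each position, how many later elements it exceeds:
I → none → 0
R → M, N, O → 3
V → M, N, O, T → 4
M → none → 0
N → none → 0
X → O, T → 2
O → none → 0
T → none → 0
Sum: 0 + 3 + 4 + 0 + 0 + 2 + 0 + 0 = 9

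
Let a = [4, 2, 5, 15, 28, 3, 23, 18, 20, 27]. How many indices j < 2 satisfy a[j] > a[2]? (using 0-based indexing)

The element at index 2 is 5.
Elements before it: 4, 2
None of them are larger than 5.

0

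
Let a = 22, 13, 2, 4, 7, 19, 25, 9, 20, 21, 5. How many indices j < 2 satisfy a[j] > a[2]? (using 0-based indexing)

The element at index 2 is 2.
Elements before it: 22, 13
Those larger than 2: 22, 13

2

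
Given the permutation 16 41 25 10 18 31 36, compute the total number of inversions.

Sweep left to right; for each value list the smaller values that follow it:
16 → 10 → 1
41 → 25, 10, 18, 31, 36 → 5
25 → 10, 18 → 2
10 → none → 0
18 → none → 0
31 → none → 0
36 → none → 0
Sum: 1 + 5 + 2 + 0 + 0 + 0 + 0 = 8

8 inversions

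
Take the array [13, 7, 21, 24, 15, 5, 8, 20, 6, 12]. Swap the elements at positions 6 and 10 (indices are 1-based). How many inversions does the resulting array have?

Inversions: 31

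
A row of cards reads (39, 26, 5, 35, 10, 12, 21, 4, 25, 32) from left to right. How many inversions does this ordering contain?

Count, for each position, how many later elements it exceeds:
39 → 26, 5, 35, 10, 12, 21, 4, 25, 32 → 9
26 → 5, 10, 12, 21, 4, 25 → 6
5 → 4 → 1
35 → 10, 12, 21, 4, 25, 32 → 6
10 → 4 → 1
12 → 4 → 1
21 → 4 → 1
4 → none → 0
25 → none → 0
32 → none → 0
Sum: 9 + 6 + 1 + 6 + 1 + 1 + 1 + 0 + 0 + 0 = 25

25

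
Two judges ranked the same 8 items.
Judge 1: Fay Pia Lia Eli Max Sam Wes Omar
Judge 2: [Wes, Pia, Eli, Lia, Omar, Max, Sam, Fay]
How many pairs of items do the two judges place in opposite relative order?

Assign each item its position (1..8) in the first ordering, then rewrite the second ordering as that position sequence:
positions: Fay→1, Pia→2, Lia→3, Eli→4, Max→5, Sam→6, Wes→7, Omar→8
second ordering as positions: [7, 2, 4, 3, 8, 5, 6, 1]
Discordant pairs = inversions in this position sequence.
7: 2, 4, 3, 5, 6, 1 → 6
2: 1 → 1
4: 3, 1 → 2
3: 1 → 1
8: 5, 6, 1 → 3
5: 1 → 1
6: 1 → 1
1: 0
Total: 6 + 1 + 2 + 1 + 3 + 1 + 1 + 0 = 15

Discordant pairs: 15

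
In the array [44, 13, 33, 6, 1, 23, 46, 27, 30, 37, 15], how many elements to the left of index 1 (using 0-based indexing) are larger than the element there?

1

The element at index 1 is 13.
Elements before it: 44
Those larger than 13: 44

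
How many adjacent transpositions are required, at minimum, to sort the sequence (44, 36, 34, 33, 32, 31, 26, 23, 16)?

36 adjacent swaps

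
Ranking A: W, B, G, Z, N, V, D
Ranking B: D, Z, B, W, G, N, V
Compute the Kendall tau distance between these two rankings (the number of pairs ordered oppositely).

Assign each item its position (1..7) in the first ordering, then rewrite the second ordering as that position sequence:
positions: W→1, B→2, G→3, Z→4, N→5, V→6, D→7
second ordering as positions: [7, 4, 2, 1, 3, 5, 6]
Discordant pairs = inversions in this position sequence.
7: 4, 2, 1, 3, 5, 6 → 6
4: 2, 1, 3 → 3
2: 1 → 1
1: 0
3: 0
5: 0
6: 0
Total: 6 + 3 + 1 + 0 + 0 + 0 + 0 = 10

10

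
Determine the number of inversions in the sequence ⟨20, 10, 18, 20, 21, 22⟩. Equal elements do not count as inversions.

2

For each element, count later entries that are smaller:
20: 2
10: 0
18: 0
20: 0
21: 0
22: 0
Sum: 2 + 0 + 0 + 0 + 0 + 0 = 2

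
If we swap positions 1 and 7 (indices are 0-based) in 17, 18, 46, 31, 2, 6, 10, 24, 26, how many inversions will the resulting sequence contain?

Positions 1 and 7 hold 18 and 24; after swapping, the array is [17, 24, 46, 31, 2, 6, 10, 18, 26].
Sweep left to right; for each value list the smaller values that follow it:
17 → 2, 6, 10 → 3
24 → 2, 6, 10, 18 → 4
46 → 31, 2, 6, 10, 18, 26 → 6
31 → 2, 6, 10, 18, 26 → 5
2 → none → 0
6 → none → 0
10 → none → 0
18 → none → 0
26 → none → 0
Sum: 3 + 4 + 6 + 5 + 0 + 0 + 0 + 0 + 0 = 18

18 inversions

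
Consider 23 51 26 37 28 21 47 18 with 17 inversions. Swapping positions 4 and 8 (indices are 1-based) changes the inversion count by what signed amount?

-5

Positions 4 and 8 hold 37 and 18; after swapping, the array is [23, 51, 26, 18, 28, 21, 47, 37].
Sweep left to right; for each value list the smaller values that follow it:
23 → 18, 21 → 2
51 → 26, 18, 28, 21, 47, 37 → 6
26 → 18, 21 → 2
18 → none → 0
28 → 21 → 1
21 → none → 0
47 → 37 → 1
37 → none → 0
Sum: 2 + 6 + 2 + 0 + 1 + 0 + 1 + 0 = 12
Change: 12 − 17 = -5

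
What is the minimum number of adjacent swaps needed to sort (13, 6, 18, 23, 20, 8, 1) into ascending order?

12

Minimum adjacent swaps = number of inversions (each swap of adjacent out-of-order elements removes one inversion and no swap can remove more).
Count inversions — for each element, later elements that are smaller:
13: 6, 8, 1 → 3
6: 1 → 1
18: 8, 1 → 2
23: 20, 8, 1 → 3
20: 8, 1 → 2
8: 1 → 1
1: none → 0
Total inversions: 3 + 1 + 2 + 3 + 2 + 1 + 0 = 12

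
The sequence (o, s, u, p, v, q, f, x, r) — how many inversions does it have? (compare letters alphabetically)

There are 15 inversions.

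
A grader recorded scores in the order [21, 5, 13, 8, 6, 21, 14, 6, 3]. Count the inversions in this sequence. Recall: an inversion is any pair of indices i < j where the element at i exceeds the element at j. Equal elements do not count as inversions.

22 out-of-order pairs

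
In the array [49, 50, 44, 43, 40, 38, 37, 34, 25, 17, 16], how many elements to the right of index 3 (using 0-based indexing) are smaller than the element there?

The element at index 3 is 43.
Elements after it: 40, 38, 37, 34, 25, 17, 16
Those smaller than 43: 40, 38, 37, 34, 25, 17, 16

7 such elements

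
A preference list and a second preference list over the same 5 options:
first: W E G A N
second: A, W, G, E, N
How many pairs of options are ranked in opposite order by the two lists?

Assign each item its position (1..5) in the first ordering, then rewrite the second ordering as that position sequence:
positions: W→1, E→2, G→3, A→4, N→5
second ordering as positions: [4, 1, 3, 2, 5]
Discordant pairs = inversions in this position sequence.
4: 1, 3, 2 → 3
1: 0
3: 2 → 1
2: 0
5: 0
Total: 3 + 0 + 1 + 0 + 0 = 4

Pairs: 4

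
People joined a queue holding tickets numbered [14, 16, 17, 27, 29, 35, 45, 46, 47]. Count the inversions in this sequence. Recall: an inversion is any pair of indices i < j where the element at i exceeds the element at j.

For each element, count later entries that are smaller:
14 → none → 0
16 → none → 0
17 → none → 0
27 → none → 0
29 → none → 0
35 → none → 0
45 → none → 0
46 → none → 0
47 → none → 0
Sum: 0 + 0 + 0 + 0 + 0 + 0 + 0 + 0 + 0 = 0

0 out-of-order pairs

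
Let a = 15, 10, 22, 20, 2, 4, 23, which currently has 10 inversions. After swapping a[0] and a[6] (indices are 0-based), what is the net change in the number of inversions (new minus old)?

+5

Positions 0 and 6 hold 15 and 23; after swapping, the array is [23, 10, 22, 20, 2, 4, 15].
Count, for each position, how many later elements it exceeds:
23 → 10, 22, 20, 2, 4, 15 → 6
10 → 2, 4 → 2
22 → 20, 2, 4, 15 → 4
20 → 2, 4, 15 → 3
2 → none → 0
4 → none → 0
15 → none → 0
Sum: 6 + 2 + 4 + 3 + 0 + 0 + 0 = 15
Change: 15 − 10 = +5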